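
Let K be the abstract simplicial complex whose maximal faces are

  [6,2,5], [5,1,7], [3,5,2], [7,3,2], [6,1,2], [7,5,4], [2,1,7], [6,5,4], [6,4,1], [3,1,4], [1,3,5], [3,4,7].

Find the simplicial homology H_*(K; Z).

H_0 ≅ Z,  H_1 ≅ Z/2Z,  H_2 = 0.

Fix the vertex order 1 < 2 < 3 < 4 < 5 < 6 < 7 and write every simplex with vertices in increasing order. Then dim K = 2 and the simplices of K are:

  0-simplices (7): [1], [2], [3], [4], [5], [6], [7]
  1-simplices (18): [1,2], [1,3], [1,4], [1,5], [1,6], [1,7], [2,3], [2,5], [2,6], [2,7], [3,4], [3,5], [3,7], [4,5], [4,6], [4,7], [5,6], [5,7]
  2-simplices (12): [1,2,6], [1,2,7], [1,3,4], [1,3,5], [1,4,6], [1,5,7], [2,3,5], [2,3,7], [2,5,6], [3,4,7], [4,5,6], [4,5,7]

giving chain groups C_0 ≅ Z^7, C_1 ≅ Z^18, C_2 ≅ Z^12.

Boundary ∂_1: C_1 → C_0 is given by ∂[p,q] = [q] − [p]. For instance
  ∂[4,6] = [6] − [4].
As a 7×18 matrix over Z this has rank 6, with invariant factors (1,1,1,1,1,1).

The boundary map ∂_2: C_2 → C_1 acts by ∂[p,q,r] = [q,r] − [p,r] + [p,q]. For instance
  ∂[2,3,5] = [3,5] − [2,5] + [2,3],
  ∂[3,4,7] = [4,7] − [3,7] + [3,4].
This gives a 18×12 integer matrix of rank 12; reducing to Smith normal form yields diagonal entries (1,1,1,1,1,1,1,1,1,1,1,2).

Computing H_k = (kernel of ∂_k) / (image of ∂_{k+1}):

  H_0: rank C_0 − rank ∂_1 = 7 − 6 = 1, and the invariant factors of ∂_1 are all 1, so H_0 ≅ Z.
  H_1: rank ker ∂_1 − rank ∂_2 = (18 − 6) − 12 = 0, and ∂_2 has invariant factor 2 > 1, so H_1 ≅ Z/2Z.
  H_2: rank ker ∂_2 − rank ∂_3 = (12 − 12) − 0 = 0, and there is no ∂_3, so H_2 ≅ 0.

(K is a triangulation of the real projective plane RP^2.)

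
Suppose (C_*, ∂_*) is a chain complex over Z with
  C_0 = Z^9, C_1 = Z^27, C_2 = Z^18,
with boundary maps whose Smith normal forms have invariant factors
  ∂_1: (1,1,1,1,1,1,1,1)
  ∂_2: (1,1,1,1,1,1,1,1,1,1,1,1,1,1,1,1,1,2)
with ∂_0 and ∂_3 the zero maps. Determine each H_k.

H_0: b_0 = 9 − 0 − 8 = 1; torsion from ∂_1 factors > 1: none. So H_0 = Z.
H_1: b_1 = 27 − 8 − 18 = 1; torsion from ∂_2 factors > 1: [2]. So H_1 = Z ⊕ Z/2.
H_2: b_2 = 18 − 18 − 0 = 0; torsion from ∂_3 factors > 1: none. So H_2 = 0.

H_0 = Z,  H_1 = Z ⊕ Z/2,  H_2 = 0.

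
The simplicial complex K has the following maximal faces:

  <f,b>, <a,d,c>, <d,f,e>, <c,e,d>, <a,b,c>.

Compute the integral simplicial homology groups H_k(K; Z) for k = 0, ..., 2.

H_0 ≅ Z,  H_1 ≅ Z,  H_2 = 0.

Take the total order a < b < c < d < e < f on the vertex set. Then K (dimension 2) consists of the simplices:

  0-simplices (6): a, b, c, d, e, f
  1-simplices (10): ab, ac, ad, bc, bf, cd, ce, de, df, ef
  2-simplices (4): abc, acd, cde, def

giving chain groups C_0 ≅ Z^6, C_1 ≅ Z^10, C_2 ≅ Z^4.

∂_1: C_1 → C_0 is given by ∂[p,q] = [q] − [p]. For instance
  ∂bc = c − b.
The 6×10 boundary matrix has rank 5 and Smith normal form diag(1,1,1,1,1).

The boundary map ∂_2: C_2 → C_1 sends each 2-simplex [p,q,r] to [q,r] − [p,r] + [p,q]. For instance
  ∂def = ef − df + de,
  ∂cde = de − ce + cd.
The resulting 10×4 matrix has rank 4, and its Smith normal form has invariant factors (1,1,1,1).

Computing H_k = (kernel of ∂_k) / (image of ∂_{k+1}):

  H_0: rank C_0 − rank ∂_1 = 6 − 5 = 1, and the invariant factors of ∂_1 are all 1, so H_0 ≅ Z.
  H_1: rank ker ∂_1 − rank ∂_2 = (10 − 5) − 4 = 1, and the invariant factors of ∂_2 are all 1, so H_1 ≅ Z.
  H_2: rank ker ∂_2 − rank ∂_3 = (4 − 4) − 0 = 0, and there is no ∂_3, so H_2 ≅ 0.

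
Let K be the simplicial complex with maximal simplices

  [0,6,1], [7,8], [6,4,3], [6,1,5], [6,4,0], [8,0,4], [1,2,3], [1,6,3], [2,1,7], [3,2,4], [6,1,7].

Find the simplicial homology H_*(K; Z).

We work with the vertex ordering 0 < 1 < 2 < 3 < 4 < 5 < 6 < 7 < 8. The simplices of K, each written with vertices in increasing order, are:

  0-simplices (9): [0], [1], [2], [3], [4], [5], [6], [7], [8]
  1-simplices (19): [0,1], [0,4], [0,6], [0,8], [1,2], [1,3], [1,5], [1,6], [1,7], [2,3], [2,4], [2,7], [3,4], [3,6], [4,6], [4,8], [5,6], [6,7], [7,8]
  2-simplices (10): [0,1,6], [0,4,6], [0,4,8], [1,2,3], [1,2,7], [1,3,6], [1,5,6], [1,6,7], [2,3,4], [3,4,6]

giving chain groups C_0 ≅ Z^9, C_1 ≅ Z^19, C_2 ≅ Z^10.

Boundary ∂_1: C_1 → C_0 is given by ∂[p,q] = [q] − [p]. For instance
  ∂[0,1] = [1] − [0].
The 9×19 boundary matrix has rank 8 and Smith normal form diag(1,1,1,1,1,1,1,1).

∂_2: C_2 → C_1 acts by ∂[p,q,r] = [q,r] − [p,r] + [p,q]. For instance
  ∂[1,6,7] = [6,7] − [1,7] + [1,6],
  ∂[1,5,6] = [5,6] − [1,6] + [1,5].
This gives a 19×10 integer matrix of rank 10; reducing to Smith normal form yields diagonal entries (1,1,1,1,1,1,1,1,1,1).

Computing H_k = (kernel of ∂_k) / (image of ∂_{k+1}):

  H_0: rank C_0 − rank ∂_1 = 9 − 8 = 1, and the invariant factors of ∂_1 are all 1, so H_0 ≅ Z.
  H_1: rank ker ∂_1 − rank ∂_2 = (19 − 8) − 10 = 1, and the invariant factors of ∂_2 are all 1, so H_1 ≅ Z.
  H_2: rank ker ∂_2 − rank ∂_3 = (10 − 10) − 0 = 0, and there is no ∂_3, so H_2 ≅ 0.

H_0 = Z,  H_1 = Z,  H_2 = 0.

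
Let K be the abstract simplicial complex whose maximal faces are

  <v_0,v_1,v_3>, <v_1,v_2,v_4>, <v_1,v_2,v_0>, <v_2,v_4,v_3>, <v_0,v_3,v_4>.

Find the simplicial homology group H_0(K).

Fix the vertex order v_0 < v_1 < v_2 < v_3 < v_4 and write every simplex with vertices in increasing order. Then dim K = 2 and the simplices of K are:

  0-simplices (5): [v_0], [v_1], [v_2], [v_3], [v_4]
  1-simplices (10): [v_0,v_1], [v_0,v_2], [v_0,v_3], [v_0,v_4], [v_1,v_2], [v_1,v_3], [v_1,v_4], [v_2,v_3], [v_2,v_4], [v_3,v_4]
  2-simplices (5): [v_0,v_1,v_2], [v_0,v_1,v_3], [v_0,v_3,v_4], [v_1,v_2,v_4], [v_2,v_3,v_4]

so the chain groups are C_0 ≅ Z^5, C_1 ≅ Z^10, C_2 ≅ Z^5.

∂_1: C_1 → C_0 maps an edge to its endpoints' difference, ∂[p,q] = q − p.
The 5×10 boundary matrix has rank 4 and Smith normal form diag(1,1,1,1).

Boundary ∂_2: C_2 → C_1 sends each 2-simplex [p,q,r] to [q,r] − [p,r] + [p,q]. For instance
  ∂[v_1,v_2,v_4] = [v_2,v_4] − [v_1,v_4] + [v_1,v_2],
  ∂[v_2,v_3,v_4] = [v_3,v_4] − [v_2,v_4] + [v_2,v_3].
The 10×5 boundary matrix has rank 5 and Smith normal form diag(1,1,1,1,1).

Computing H_k = (kernel of ∂_k) / (image of ∂_{k+1}):

  H_0: rank C_0 − rank ∂_1 = 5 − 4 = 1, and the invariant factors of ∂_1 are all 1, so H_0 = Z.

H_0 ≅ Z.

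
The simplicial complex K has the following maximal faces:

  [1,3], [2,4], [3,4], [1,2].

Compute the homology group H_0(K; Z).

We work with the vertex ordering 1 < 2 < 3 < 4. The simplices of K, each written with vertices in increasing order, are:

  0-simplices (4): [1], [2], [3], [4]
  1-simplices (4): [1,2], [1,3], [2,4], [3,4]

Hence C_0 ≅ Z^4, C_1 ≅ Z^4.

Boundary ∂_1: C_1 → C_0 sends each edge [p,q] (with p < q) to q − p.
As a 4×4 matrix over Z this has rank 3, with invariant factors (1,1,1).

Computing H_k = (kernel of ∂_k) / (image of ∂_{k+1}):

  H_0: rank C_0 − rank ∂_1 = 4 − 3 = 1, and the invariant factors of ∂_1 are all 1, so H_0 = Z.

H_0 = Z.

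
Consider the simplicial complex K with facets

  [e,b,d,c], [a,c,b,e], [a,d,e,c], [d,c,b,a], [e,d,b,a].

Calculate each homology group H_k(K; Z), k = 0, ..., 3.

Take the total order a < b < c < d < e on the vertex set. Then K (dimension 3) consists of the simplices:

  0-simplices (5): a, b, c, d, e
  1-simplices (10): ab, ac, ad, ae, bc, bd, be, cd, ce, de
  2-simplices (10): abc, abd, abe, acd, ace, ade, bcd, bce, bde, cde
  3-simplices (5): abcd, abce, abde, acde, bcde

Hence C_0 ≅ Z^5, C_1 ≅ Z^10, C_2 ≅ Z^10, C_3 ≅ Z^5.

Boundary ∂_1: C_1 → C_0 maps an edge to its endpoints' difference, ∂[p,q] = q − p. For instance
  ∂bc = c − b.
The resulting 5×10 matrix has rank 4, and its Smith normal form has invariant factors (1,1,1,1).

∂_2: C_2 → C_1 acts by ∂[p,q,r] = [q,r] − [p,r] + [p,q]. For instance
  ∂ace = ce − ae + ac,
  ∂bcd = cd − bd + bc.
The 10×10 boundary matrix has rank 6 and Smith normal form diag(1,1,1,1,1,1).

Boundary ∂_3: C_3 → C_2 sends each 3-simplex σ to the alternating sum Σ_i (−1)^i (σ with its i-th vertex removed). For instance
  ∂abde = bde − ade + abe − abd,
  ∂abcd = bcd − acd + abd − abc.
The resulting 10×5 matrix has rank 4, and its Smith normal form has invariant factors (1,1,1,1).

Now H_k = ker ∂_k / im ∂_{k+1}, so:

  H_0: rank C_0 − rank ∂_1 = 5 − 4 = 1, and the invariant factors of ∂_1 are all 1, so H_0 = Z.
  H_1: rank ker ∂_1 − rank ∂_2 = (10 − 4) − 6 = 0, and the invariant factors of ∂_2 are all 1, so H_1 = 0.
  H_2: rank ker ∂_2 − rank ∂_3 = (10 − 6) − 4 = 0, and the invariant factors of ∂_3 are all 1, so H_2 = 0.
  H_3: rank ker ∂_3 − rank ∂_4 = (5 − 4) − 0 = 1, and there is no ∂_4, so H_3 = Z.

H_0 ≅ Z,  H_1 = 0,  H_2 = 0,  H_3 ≅ Z.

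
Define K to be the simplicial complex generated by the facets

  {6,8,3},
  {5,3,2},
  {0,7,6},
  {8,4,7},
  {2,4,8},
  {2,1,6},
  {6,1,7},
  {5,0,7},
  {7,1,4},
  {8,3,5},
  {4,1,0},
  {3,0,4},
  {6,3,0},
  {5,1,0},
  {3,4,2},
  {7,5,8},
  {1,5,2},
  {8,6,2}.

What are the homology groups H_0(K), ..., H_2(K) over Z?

Take the total order 0 < 1 < 2 < 3 < 4 < 5 < 6 < 7 < 8 on the vertex set. Then K (dimension 2) consists of the simplices:

  0-simplices (9): [0], [1], [2], [3], [4], [5], [6], [7], [8]
  1-simplices (27): (27 of them)
  2-simplices (18): [0,1,4], [0,1,5], [0,3,4], [0,3,6], [0,5,7], [0,6,7], [1,2,5], [1,2,6], [1,4,7], [1,6,7], [2,3,4], [2,3,5], [2,4,8], [2,6,8], [3,5,8], [3,6,8], [4,7,8], [5,7,8]

so the chain groups are C_0 ≅ Z^9, C_1 ≅ Z^27, C_2 ≅ Z^18.

The boundary map ∂_1: C_1 → C_0 maps an edge to its endpoints' difference, ∂[p,q] = q − p.
This gives a 9×27 integer matrix of rank 8; reducing to Smith normal form yields diagonal entries (1,1,1,1,1,1,1,1).

The boundary map ∂_2: C_2 → C_1 maps a triangle to the signed sum of its edges. For instance
  ∂[1,2,6] = [2,6] − [1,6] + [1,2],
  ∂[4,7,8] = [7,8] − [4,8] + [4,7].
As a 27×18 matrix over Z this has rank 18, with invariant factors (1,1,1,1,1,1,1,1,1,1,1,1,1,1,1,1,1,2).

Now H_k = ker ∂_k / im ∂_{k+1}, so:

  H_0: rank C_0 − rank ∂_1 = 9 − 8 = 1, and the invariant factors of ∂_1 are all 1, so H_0 = Z.
  H_1: rank ker ∂_1 − rank ∂_2 = (27 − 8) − 18 = 1, and ∂_2 has invariant factor 2 > 1, so H_1 = Z ⊕ Z/2.
  H_2: rank ker ∂_2 − rank ∂_3 = (18 − 18) − 0 = 0, and there is no ∂_3, so H_2 = 0.

As a check, the Euler characteristic is 9 − 27 + 18 = 0, which agrees with 1 − 1 + 0 = 0.

H_0 = Z,  H_1 = Z ⊕ Z/2,  H_2 = 0.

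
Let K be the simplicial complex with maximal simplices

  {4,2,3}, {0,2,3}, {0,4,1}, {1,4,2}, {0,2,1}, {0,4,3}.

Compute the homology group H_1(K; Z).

Take the total order 0 < 1 < 2 < 3 < 4 on the vertex set. Then K (dimension 2) consists of the simplices:

  0-simplices (5): [0], [1], [2], [3], [4]
  1-simplices (9): [0,1], [0,2], [0,3], [0,4], [1,2], [1,4], [2,3], [2,4], [3,4]
  2-simplices (6): [0,1,2], [0,1,4], [0,2,3], [0,3,4], [1,2,4], [2,3,4]

so the chain groups are C_0 ≅ Z^5, C_1 ≅ Z^9, C_2 ≅ Z^6.

The boundary map ∂_1: C_1 → C_0 is given by ∂[p,q] = [q] − [p].
The resulting 5×9 matrix has rank 4, and its Smith normal form has invariant factors (1,1,1,1).

Boundary ∂_2: C_2 → C_1 acts by ∂[p,q,r] = [q,r] − [p,r] + [p,q]. For instance
  ∂[0,3,4] = [3,4] − [0,4] + [0,3],
  ∂[0,2,3] = [2,3] − [0,3] + [0,2].
The 9×6 boundary matrix has rank 5 and Smith normal form diag(1,1,1,1,1).

Computing H_k = (kernel of ∂_k) / (image of ∂_{k+1}):

  H_1: rank ker ∂_1 − rank ∂_2 = (9 − 4) − 5 = 0, and the invariant factors of ∂_2 are all 1, so H_1 = 0.

(K is a triangulation of the 2-sphere S^2.)

H_1 ≅ 0.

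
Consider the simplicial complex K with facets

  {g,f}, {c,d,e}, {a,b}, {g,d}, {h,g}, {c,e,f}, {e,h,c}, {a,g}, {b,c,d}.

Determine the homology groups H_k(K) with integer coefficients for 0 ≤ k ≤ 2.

H_0 = Z,  H_1 = Z^3,  H_2 = 0.

K has 8 vertices, 14 edges, 4 triangles.
rank ∂_0 = 0, rank ∂_1 = 7 ⇒ b_0 = 8 − 0 − 7 = 1; all invariant factors of ∂_1 are 1 so no torsion. So H_0 ≅ Z.
rank ∂_1 = 7, rank ∂_2 = 4 ⇒ b_1 = 14 − 7 − 4 = 3; all invariant factors of ∂_2 are 1 so no torsion. So H_1 ≅ Z^3.
rank ∂_2 = 4, rank ∂_3 = 0 ⇒ b_2 = 4 − 4 − 0 = 0. So H_2 ≅ 0.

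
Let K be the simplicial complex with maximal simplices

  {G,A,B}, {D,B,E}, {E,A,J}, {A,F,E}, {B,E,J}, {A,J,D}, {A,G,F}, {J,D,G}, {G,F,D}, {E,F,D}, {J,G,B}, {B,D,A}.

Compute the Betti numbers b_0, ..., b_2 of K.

b_0 = 1, b_1 = 0, b_2 = 0.

Take the total order A < B < D < E < F < G < J on the vertex set. Then K (dimension 2) consists of the simplices:

  0-simplices (7): A, B, D, E, F, G, J
  1-simplices (18): AB, AD, AE, AF, AG, AJ, BD, BE, BG, BJ, DE, DF, DG, DJ, EF, EJ, FG, GJ
  2-simplices (12): ABD, ABG, ADJ, AEF, AEJ, AFG, BDE, BEJ, BGJ, DEF, DFG, DGJ

giving chain groups C_0 ≅ Z^7, C_1 ≅ Z^18, C_2 ≅ Z^12.

The boundary map ∂_1: C_1 → C_0 sends each edge [p,q] (with p < q) to q − p. For instance
  ∂DE = E − D.
The resulting 7×18 matrix has rank 6, and its Smith normal form has invariant factors (1,1,1,1,1,1).

Boundary ∂_2: C_2 → C_1 acts by ∂[p,q,r] = [q,r] − [p,r] + [p,q]. For instance
  ∂ADJ = DJ − AJ + AD,
  ∂ABG = BG − AG + AB.
The resulting 18×12 matrix has rank 12, and its Smith normal form has invariant factors (1,1,1,1,1,1,1,1,1,1,1,2).

Now H_k = ker ∂_k / im ∂_{k+1}, so:

  H_0: rank C_0 − rank ∂_1 = 7 − 6 = 1, and the invariant factors of ∂_1 are all 1, so H_0 = Z.
  H_1: rank ker ∂_1 − rank ∂_2 = (18 − 6) − 12 = 0, and ∂_2 has invariant factor 2 > 1, so H_1 = Z/2Z.
  H_2: rank ker ∂_2 − rank ∂_3 = (12 − 12) − 0 = 0, and there is no ∂_3, so H_2 = 0.

As a check, the Euler characteristic is 7 − 18 + 12 = 1, which agrees with 1 − 0 + 0 = 1.
(K is a triangulation of the real projective plane RP^2.)

Hence the Betti numbers are b_0 = 1, b_1 = 0, b_2 = 0.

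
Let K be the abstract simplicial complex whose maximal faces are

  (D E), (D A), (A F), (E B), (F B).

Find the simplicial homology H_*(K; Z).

H_0 ≅ Z,  H_1 ≅ Z.

Order the vertices as A < B < D < E < F. Listing each simplex with vertices in this order, K has dimension 1 with simplices:

  0-simplices (5): A, B, D, E, F
  1-simplices (5): AD, AF, BE, BF, DE

so the chain groups are C_0 ≅ Z^5, C_1 ≅ Z^5.

Boundary ∂_1: C_1 → C_0 maps an edge to its endpoints' difference, ∂[p,q] = q − p. For instance
  ∂BE = E − B.
This gives a 5×5 integer matrix of rank 4; reducing to Smith normal form yields diagonal entries (1,1,1,1).

From H_k ≅ ker(∂_k) / im(∂_{k+1}) we obtain:

  H_0: rank C_0 − rank ∂_1 = 5 − 4 = 1, and the invariant factors of ∂_1 are all 1, so H_0 ≅ Z.
  H_1: rank ker ∂_1 − rank ∂_2 = (5 − 4) − 0 = 1, and there is no ∂_2, so H_1 ≅ Z.

(K is a triangulation of the circle S^1.)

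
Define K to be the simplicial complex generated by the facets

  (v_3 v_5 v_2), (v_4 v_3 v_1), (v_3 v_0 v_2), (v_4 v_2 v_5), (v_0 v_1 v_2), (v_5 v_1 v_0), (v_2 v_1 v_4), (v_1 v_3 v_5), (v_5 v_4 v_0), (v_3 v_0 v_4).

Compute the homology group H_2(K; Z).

K has 6 vertices, 15 edges, 10 triangles.
rank ∂_2 = 10, rank ∂_3 = 0 ⇒ b_2 = 10 − 10 − 0 = 0. So H_2 ≅ 0.

H_2 ≅ 0.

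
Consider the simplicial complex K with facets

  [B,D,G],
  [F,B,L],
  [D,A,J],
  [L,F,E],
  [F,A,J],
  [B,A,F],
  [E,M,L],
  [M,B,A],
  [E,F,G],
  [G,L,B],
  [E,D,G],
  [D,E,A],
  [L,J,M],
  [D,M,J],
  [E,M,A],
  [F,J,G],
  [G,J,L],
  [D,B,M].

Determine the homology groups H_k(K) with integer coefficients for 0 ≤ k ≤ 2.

H_0 ≅ Z,  H_1 ≅ Z ⊕ Z/2,  H_2 = 0.

Fix the vertex order A < B < D < E < F < G < J < L < M and write every simplex with vertices in increasing order. Then dim K = 2 and the simplices of K are:

  0-simplices (9): A, B, D, E, F, G, J, L, M
  1-simplices (27): AB, AD, AE, AF, AJ, AM, BD, BF, BG, BL, BM, DE, DG, DJ, DM, EF, EG, EL, EM, FG, FJ, FL, GJ, GL, JL, JM, LM
  2-simplices (18): ABF, ABM, ADE, ADJ, AEM, AFJ, BDG, BDM, BFL, BGL, DEG, DJM, EFG, EFL, ELM, FGJ, GJL, JLM

Hence C_0 ≅ Z^9, C_1 ≅ Z^27, C_2 ≅ Z^18.

∂_1: C_1 → C_0 is given by ∂[p,q] = [q] − [p].
The 9×27 boundary matrix has rank 8 and Smith normal form diag(1,1,1,1,1,1,1,1).

The boundary map ∂_2: C_2 → C_1 acts by ∂[p,q,r] = [q,r] − [p,r] + [p,q]. For instance
  ∂AFJ = FJ − AJ + AF,
  ∂DEG = EG − DG + DE.
The resulting 27×18 matrix has rank 18, and its Smith normal form has invariant factors (1,1,1,1,1,1,1,1,1,1,1,1,1,1,1,1,1,2).

Reading off H_k = ker ∂_k / im ∂_{k+1}:

  H_0: rank C_0 − rank ∂_1 = 9 − 8 = 1, and the invariant factors of ∂_1 are all 1, so H_0 ≅ Z.
  H_1: rank ker ∂_1 − rank ∂_2 = (27 − 8) − 18 = 1, and ∂_2 has invariant factor 2 > 1, so H_1 ≅ Z ⊕ Z/2.
  H_2: rank ker ∂_2 − rank ∂_3 = (18 − 18) − 0 = 0, and there is no ∂_3, so H_2 ≅ 0.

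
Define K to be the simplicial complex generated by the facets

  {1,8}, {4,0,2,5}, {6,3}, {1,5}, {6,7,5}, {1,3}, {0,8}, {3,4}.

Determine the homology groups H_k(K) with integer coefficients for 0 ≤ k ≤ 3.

Take the total order 0 < 1 < 2 < 3 < 4 < 5 < 6 < 7 < 8 on the vertex set. Then K (dimension 3) consists of the simplices:

  0-simplices (9): [0], [1], [2], [3], [4], [5], [6], [7], [8]
  1-simplices (15): [0,2], [0,4], [0,5], [0,8], [1,3], [1,5], [1,8], [2,4], [2,5], [3,4], [3,6], [4,5], [5,6], [5,7], [6,7]
  2-simplices (5): [0,2,4], [0,2,5], [0,4,5], [2,4,5], [5,6,7]
  3-simplices (1): [0,2,4,5]

giving chain groups C_0 ≅ Z^9, C_1 ≅ Z^15, C_2 ≅ Z^5, C_3 ≅ Z^1.

The boundary map ∂_1: C_1 → C_0 sends each edge [p,q] (with p < q) to q − p. For instance
  ∂[2,4] = [4] − [2].
The resulting 9×15 matrix has rank 8, and its Smith normal form has invariant factors (1,1,1,1,1,1,1,1).

Boundary ∂_2: C_2 → C_1 acts by ∂[p,q,r] = [q,r] − [p,r] + [p,q]. For instance
  ∂[0,2,5] = [2,5] − [0,5] + [0,2],
  ∂[5,6,7] = [6,7] − [5,7] + [5,6].
As a 15×5 matrix over Z this has rank 4, with invariant factors (1,1,1,1).

The boundary map ∂_3: C_3 → C_2 sends each 3-simplex σ to the alternating sum Σ_i (−1)^i (σ with its i-th vertex removed). For instance
  ∂[0,2,4,5] = [2,4,5] − [0,4,5] + [0,2,5] − [0,2,4].
The 5×1 boundary matrix has rank 1 and Smith normal form diag(1).

Computing H_k = (kernel of ∂_k) / (image of ∂_{k+1}):

  H_0: rank C_0 − rank ∂_1 = 9 − 8 = 1, and the invariant factors of ∂_1 are all 1, so H_0 = Z.
  H_1: rank ker ∂_1 − rank ∂_2 = (15 − 8) − 4 = 3, and the invariant factors of ∂_2 are all 1, so H_1 = Z^3.
  H_2: rank ker ∂_2 − rank ∂_3 = (5 − 4) − 1 = 0, and the invariant factors of ∂_3 are all 1, so H_2 = 0.
  H_3: rank ker ∂_3 − rank ∂_4 = (1 − 1) − 0 = 0, and there is no ∂_4, so H_3 = 0.

H_0 ≅ Z,  H_1 ≅ Z^3,  H_2 = 0,  H_3 = 0.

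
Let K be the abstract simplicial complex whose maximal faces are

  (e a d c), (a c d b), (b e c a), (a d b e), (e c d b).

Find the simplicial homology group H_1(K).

H_1 ≅ 0.

K has 5 vertices, 10 edges, 10 triangles, 5 3-simplices.
rank ∂_1 = 4, rank ∂_2 = 6 ⇒ b_1 = 10 − 4 − 6 = 0; all invariant factors of ∂_2 are 1 so no torsion. So H_1 ≅ 0.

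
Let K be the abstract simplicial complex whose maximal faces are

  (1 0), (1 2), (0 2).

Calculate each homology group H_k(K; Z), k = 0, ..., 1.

H_0 ≅ Z,  H_1 ≅ Z.

Fix the vertex order 0 < 1 < 2 and write every simplex with vertices in increasing order. Then dim K = 1 and the simplices of K are:

  0-simplices (3): [0], [1], [2]
  1-simplices (3): [0,1], [0,2], [1,2]

so the chain groups are C_0 ≅ Z^3, C_1 ≅ Z^3.

∂_1: C_1 → C_0 maps an edge to its endpoints' difference, ∂[p,q] = q − p.
The 3×3 boundary matrix has rank 2 and Smith normal form diag(1,1).

From H_k ≅ ker(∂_k) / im(∂_{k+1}) we obtain:

  H_0: rank C_0 − rank ∂_1 = 3 − 2 = 1, and the invariant factors of ∂_1 are all 1, so H_0 ≅ Z.
  H_1: rank ker ∂_1 − rank ∂_2 = (3 − 2) − 0 = 1, and there is no ∂_2, so H_1 ≅ Z.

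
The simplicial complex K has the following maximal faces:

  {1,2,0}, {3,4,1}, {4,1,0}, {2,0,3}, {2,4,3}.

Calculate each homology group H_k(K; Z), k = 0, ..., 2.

Take the total order 0 < 1 < 2 < 3 < 4 on the vertex set. Then K (dimension 2) consists of the simplices:

  0-simplices (5): [0], [1], [2], [3], [4]
  1-simplices (10): [0,1], [0,2], [0,3], [0,4], [1,2], [1,3], [1,4], [2,3], [2,4], [3,4]
  2-simplices (5): [0,1,2], [0,1,4], [0,2,3], [1,3,4], [2,3,4]

so the chain groups are C_0 ≅ Z^5, C_1 ≅ Z^10, C_2 ≅ Z^5.

The boundary map ∂_1: C_1 → C_0 is given by ∂[p,q] = [q] − [p]. For instance
  ∂[1,3] = [3] − [1].
The 5×10 boundary matrix has rank 4 and Smith normal form diag(1,1,1,1).

The boundary map ∂_2: C_2 → C_1 maps a triangle to the signed sum of its edges. For instance
  ∂[2,3,4] = [3,4] − [2,4] + [2,3],
  ∂[1,3,4] = [3,4] − [1,4] + [1,3].
The 10×5 boundary matrix has rank 5 and Smith normal form diag(1,1,1,1,1).

Reading off H_k = ker ∂_k / im ∂_{k+1}:

  H_0: rank C_0 − rank ∂_1 = 5 − 4 = 1, and the invariant factors of ∂_1 are all 1, so H_0 = Z.
  H_1: rank ker ∂_1 − rank ∂_2 = (10 − 4) − 5 = 1, and the invariant factors of ∂_2 are all 1, so H_1 = Z.
  H_2: rank ker ∂_2 − rank ∂_3 = (5 − 5) − 0 = 0, and there is no ∂_3, so H_2 = 0.

As a check, the Euler characteristic is 5 − 10 + 5 = 0, which agrees with 1 − 1 + 0 = 0.

H_0 ≅ Z,  H_1 ≅ Z,  H_2 = 0.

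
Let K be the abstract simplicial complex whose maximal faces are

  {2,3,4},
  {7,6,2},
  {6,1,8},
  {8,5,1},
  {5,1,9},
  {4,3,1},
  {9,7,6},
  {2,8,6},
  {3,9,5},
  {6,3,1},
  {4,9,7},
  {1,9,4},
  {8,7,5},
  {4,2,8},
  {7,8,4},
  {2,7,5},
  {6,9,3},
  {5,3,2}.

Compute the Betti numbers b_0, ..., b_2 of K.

Fix the vertex order 1 < 2 < 3 < 4 < 5 < 6 < 7 < 8 < 9 and write every simplex with vertices in increasing order. Then dim K = 2 and the simplices of K are:

  0-simplices (9): [1], [2], [3], [4], [5], [6], [7], [8], [9]
  1-simplices (27): (27 of them)
  2-simplices (18): [1,3,4], [1,3,6], [1,4,9], [1,5,8], [1,5,9], [1,6,8], [2,3,4], [2,3,5], [2,4,8], [2,5,7], [2,6,7], [2,6,8], [3,5,9], [3,6,9], [4,7,8], [4,7,9], [5,7,8], [6,7,9]

so the chain groups are C_0 ≅ Z^9, C_1 ≅ Z^27, C_2 ≅ Z^18.

∂_1: C_1 → C_0 sends each edge [p,q] (with p < q) to q − p. For instance
  ∂[5,9] = [9] − [5].
This gives a 9×27 integer matrix of rank 8; reducing to Smith normal form yields diagonal entries (1,1,1,1,1,1,1,1).

∂_2: C_2 → C_1 acts by ∂[p,q,r] = [q,r] − [p,r] + [p,q]. For instance
  ∂[6,7,9] = [7,9] − [6,9] + [6,7],
  ∂[2,5,7] = [5,7] − [2,7] + [2,5].
This gives a 27×18 integer matrix of rank 18; reducing to Smith normal form yields diagonal entries (1,1,1,1,1,1,1,1,1,1,1,1,1,1,1,1,1,2).

Now H_k = ker ∂_k / im ∂_{k+1}, so:

  H_0: rank C_0 − rank ∂_1 = 9 − 8 = 1, and the invariant factors of ∂_1 are all 1, so H_0 ≅ Z.
  H_1: rank ker ∂_1 − rank ∂_2 = (27 − 8) − 18 = 1, and ∂_2 has invariant factor 2 > 1, so H_1 ≅ Z ⊕ Z/2.
  H_2: rank ker ∂_2 − rank ∂_3 = (18 − 18) − 0 = 0, and there is no ∂_3, so H_2 ≅ 0.

As a check, the Euler characteristic is 9 − 27 + 18 = 0, which agrees with 1 − 1 + 0 = 0.
(K is a triangulation of the Klein bottle.)

Hence the Betti numbers are b_0 = 1, b_1 = 1, b_2 = 0.

b_0 = 1, b_1 = 1, b_2 = 0.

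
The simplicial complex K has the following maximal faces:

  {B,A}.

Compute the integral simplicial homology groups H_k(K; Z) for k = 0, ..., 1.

H_0 ≅ Z,  H_1 = 0.

We work with the vertex ordering A < B. The simplices of K, each written with vertices in increasing order, are:

  0-simplices (2): A, B
  1-simplices (1): AB

Hence C_0 ≅ Z^2, C_1 ≅ Z^1.

Boundary ∂_1: C_1 → C_0 maps an edge to its endpoints' difference, ∂[p,q] = q − p. For instance
  ∂AB = B − A.
The resulting 2×1 matrix has rank 1, and its Smith normal form has invariant factors (1).

Now H_k = ker ∂_k / im ∂_{k+1}, so:

  H_0: rank C_0 − rank ∂_1 = 2 − 1 = 1, and the invariant factors of ∂_1 are all 1, so H_0 = Z.
  H_1: rank ker ∂_1 − rank ∂_2 = (1 − 1) − 0 = 0, and there is no ∂_2, so H_1 = 0.

As a check, the Euler characteristic is 2 − 1 = 1, which agrees with 1 − 0 = 1.
(K is a triangulation of the 1-simplex.)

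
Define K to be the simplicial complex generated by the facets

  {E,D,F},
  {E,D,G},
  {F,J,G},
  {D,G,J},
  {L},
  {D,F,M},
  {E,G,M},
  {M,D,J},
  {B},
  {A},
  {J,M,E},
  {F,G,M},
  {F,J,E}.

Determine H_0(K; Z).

Fix the vertex order A < B < D < E < F < G < J < L < M and write every simplex with vertices in increasing order. Then dim K = 2 and the simplices of K are:

  0-simplices (9): A, B, D, E, F, G, J, L, M
  1-simplices (15): DE, DF, DG, DJ, DM, EF, EG, EJ, EM, FG, FJ, FM, GJ, GM, JM
  2-simplices (10): DEF, DEG, DFM, DGJ, DJM, EFJ, EGM, EJM, FGJ, FGM

Hence C_0 ≅ Z^9, C_1 ≅ Z^15, C_2 ≅ Z^10.

∂_1: C_1 → C_0 sends each edge [p,q] (with p < q) to q − p.
The resulting 9×15 matrix has rank 5, and its Smith normal form has invariant factors (1,1,1,1,1).

The boundary map ∂_2: C_2 → C_1 sends each 2-simplex [p,q,r] to [q,r] − [p,r] + [p,q]. For instance
  ∂FGM = GM − FM + FG,
  ∂DJM = JM − DM + DJ.
This gives a 15×10 integer matrix of rank 10; reducing to Smith normal form yields diagonal entries (1,1,1,1,1,1,1,1,1,2).

From H_k ≅ ker(∂_k) / im(∂_{k+1}) we obtain:

  H_0: rank C_0 − rank ∂_1 = 9 − 5 = 4, and the invariant factors of ∂_1 are all 1, so H_0 ≅ Z^4.

H_0 = Z^4.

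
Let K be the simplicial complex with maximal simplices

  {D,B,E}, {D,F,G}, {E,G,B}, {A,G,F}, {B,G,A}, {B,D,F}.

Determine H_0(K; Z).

H_0 = Z.

Order the vertices as A < B < D < E < F < G. Listing each simplex with vertices in this order, K has dimension 2 with simplices:

  0-simplices (6): A, B, D, E, F, G
  1-simplices (12): AB, AF, AG, BD, BE, BF, BG, DE, DF, DG, EG, FG
  2-simplices (6): ABG, AFG, BDE, BDF, BEG, DFG

giving chain groups C_0 ≅ Z^6, C_1 ≅ Z^12, C_2 ≅ Z^6.

Boundary ∂_1: C_1 → C_0 is given by ∂[p,q] = [q] − [p]. For instance
  ∂DG = G − D.
As a 6×12 matrix over Z this has rank 5, with invariant factors (1,1,1,1,1).

The boundary map ∂_2: C_2 → C_1 sends each 2-simplex [p,q,r] to [q,r] − [p,r] + [p,q]. For instance
  ∂BDE = DE − BE + BD,
  ∂ABG = BG − AG + AB.
The 12×6 boundary matrix has rank 6 and Smith normal form diag(1,1,1,1,1,1).

Reading off H_k = ker ∂_k / im ∂_{k+1}:

  H_0: rank C_0 − rank ∂_1 = 6 − 5 = 1, and the invariant factors of ∂_1 are all 1, so H_0 ≅ Z.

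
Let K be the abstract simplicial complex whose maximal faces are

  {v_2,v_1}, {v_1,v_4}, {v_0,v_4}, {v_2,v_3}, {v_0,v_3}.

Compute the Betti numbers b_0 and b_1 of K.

Fix the vertex order v_0 < v_1 < v_2 < v_3 < v_4 and write every simplex with vertices in increasing order. Then dim K = 1 and the simplices of K are:

  0-simplices (5): [v_0], [v_1], [v_2], [v_3], [v_4]
  1-simplices (5): [v_0,v_3], [v_0,v_4], [v_1,v_2], [v_1,v_4], [v_2,v_3]

so the chain groups are C_0 ≅ Z^5, C_1 ≅ Z^5.

Boundary ∂_1: C_1 → C_0 sends each edge [p,q] (with p < q) to q − p. For instance
  ∂[v_0,v_4] = [v_4] − [v_0].
This gives a 5×5 integer matrix of rank 4; reducing to Smith normal form yields diagonal entries (1,1,1,1).

Reading off H_k = ker ∂_k / im ∂_{k+1}:

  H_0: rank C_0 − rank ∂_1 = 5 − 4 = 1, and the invariant factors of ∂_1 are all 1, so H_0 ≅ Z.
  H_1: rank ker ∂_1 − rank ∂_2 = (5 − 4) − 0 = 1, and there is no ∂_2, so H_1 ≅ Z.

(K is a triangulation of the circle S^1.)

Hence the Betti numbers are b_0 = 1, b_1 = 1.

b_0 = 1, b_1 = 1.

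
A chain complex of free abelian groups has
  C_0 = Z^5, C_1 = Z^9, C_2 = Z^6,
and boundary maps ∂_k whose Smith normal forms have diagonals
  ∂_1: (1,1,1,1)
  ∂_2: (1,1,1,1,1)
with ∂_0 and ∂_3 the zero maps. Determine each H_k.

H_0 = Z,  H_1 = 0,  H_2 = Z.

H_0: b_0 = 5 − 0 − 4 = 1; torsion from ∂_1 factors > 1: none. So H_0 = Z.
H_1: b_1 = 9 − 4 − 5 = 0; torsion from ∂_2 factors > 1: none. So H_1 = 0.
H_2: b_2 = 6 − 5 − 0 = 1; torsion from ∂_3 factors > 1: none. So H_2 = Z.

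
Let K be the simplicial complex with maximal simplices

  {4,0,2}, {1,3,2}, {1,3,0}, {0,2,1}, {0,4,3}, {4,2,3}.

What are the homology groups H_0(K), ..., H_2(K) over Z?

H_0 = Z,  H_1 = 0,  H_2 = Z.

K has 5 vertices, 9 edges, 6 triangles.
rank ∂_0 = 0, rank ∂_1 = 4 ⇒ b_0 = 5 − 0 − 4 = 1; all invariant factors of ∂_1 are 1 so no torsion. So H_0 = Z.
rank ∂_1 = 4, rank ∂_2 = 5 ⇒ b_1 = 9 − 4 − 5 = 0; all invariant factors of ∂_2 are 1 so no torsion. So H_1 = 0.
rank ∂_2 = 5, rank ∂_3 = 0 ⇒ b_2 = 6 − 5 − 0 = 1. So H_2 = Z.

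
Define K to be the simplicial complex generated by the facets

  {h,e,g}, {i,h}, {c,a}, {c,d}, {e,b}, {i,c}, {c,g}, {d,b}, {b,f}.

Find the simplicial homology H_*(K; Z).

H_0 = Z,  H_1 = Z^2,  H_2 = 0.

Take the total order a < b < c < d < e < f < g < h < i on the vertex set. Then K (dimension 2) consists of the simplices:

  0-simplices (9): a, b, c, d, e, f, g, h, i
  1-simplices (11): ac, bd, be, bf, cd, cg, ci, eg, eh, gh, hi
  2-simplices (1): egh

Hence C_0 ≅ Z^9, C_1 ≅ Z^11, C_2 ≅ Z^1.

∂_1: C_1 → C_0 maps an edge to its endpoints' difference, ∂[p,q] = q − p. For instance
  ∂ci = i − c.
This gives a 9×11 integer matrix of rank 8; reducing to Smith normal form yields diagonal entries (1,1,1,1,1,1,1,1).

Boundary ∂_2: C_2 → C_1 maps a triangle to the signed sum of its edges. For instance
  ∂egh = gh − eh + eg.
The resulting 11×1 matrix has rank 1, and its Smith normal form has invariant factors (1).

Computing H_k = (kernel of ∂_k) / (image of ∂_{k+1}):

  H_0: rank C_0 − rank ∂_1 = 9 − 8 = 1, and the invariant factors of ∂_1 are all 1, so H_0 ≅ Z.
  H_1: rank ker ∂_1 − rank ∂_2 = (11 − 8) − 1 = 2, and the invariant factors of ∂_2 are all 1, so H_1 ≅ Z^2.
  H_2: rank ker ∂_2 − rank ∂_3 = (1 − 1) − 0 = 0, and there is no ∂_3, so H_2 ≅ 0.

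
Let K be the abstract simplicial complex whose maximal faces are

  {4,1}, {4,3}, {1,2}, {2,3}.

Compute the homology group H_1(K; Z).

H_1 = Z.

Take the total order 1 < 2 < 3 < 4 on the vertex set. Then K (dimension 1) consists of the simplices:

  0-simplices (4): [1], [2], [3], [4]
  1-simplices (4): [1,2], [1,4], [2,3], [3,4]

Hence C_0 ≅ Z^4, C_1 ≅ Z^4.

The boundary map ∂_1: C_1 → C_0 maps an edge to its endpoints' difference, ∂[p,q] = q − p.
The 4×4 boundary matrix has rank 3 and Smith normal form diag(1,1,1).

From H_k ≅ ker(∂_k) / im(∂_{k+1}) we obtain:

  H_1: rank ker ∂_1 − rank ∂_2 = (4 − 3) − 0 = 1, and there is no ∂_2, so H_1 ≅ Z.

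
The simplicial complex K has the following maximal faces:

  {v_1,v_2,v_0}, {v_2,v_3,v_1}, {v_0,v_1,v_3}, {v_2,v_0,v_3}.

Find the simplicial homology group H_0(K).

H_0 ≅ Z.

K has 4 vertices, 6 edges, 4 triangles.
rank ∂_0 = 0, rank ∂_1 = 3 ⇒ b_0 = 4 − 0 − 3 = 1; all invariant factors of ∂_1 are 1 so no torsion. So H_0 ≅ Z.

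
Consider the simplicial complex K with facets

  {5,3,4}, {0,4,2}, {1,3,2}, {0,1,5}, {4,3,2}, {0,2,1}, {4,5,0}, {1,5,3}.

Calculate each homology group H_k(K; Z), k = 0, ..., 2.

H_0 ≅ Z,  H_1 = 0,  H_2 ≅ Z.

K has 6 vertices, 12 edges, 8 triangles.
rank ∂_0 = 0, rank ∂_1 = 5 ⇒ b_0 = 6 − 0 − 5 = 1; all invariant factors of ∂_1 are 1 so no torsion. So H_0 ≅ Z.
rank ∂_1 = 5, rank ∂_2 = 7 ⇒ b_1 = 12 − 5 − 7 = 0; all invariant factors of ∂_2 are 1 so no torsion. So H_1 ≅ 0.
rank ∂_2 = 7, rank ∂_3 = 0 ⇒ b_2 = 8 − 7 − 0 = 1. So H_2 ≅ Z.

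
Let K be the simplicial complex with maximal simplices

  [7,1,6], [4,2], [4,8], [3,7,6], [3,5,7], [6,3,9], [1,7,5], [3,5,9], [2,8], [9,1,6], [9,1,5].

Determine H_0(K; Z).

H_0 ≅ Z^2.

We work with the vertex ordering 1 < 2 < 3 < 4 < 5 < 6 < 7 < 8 < 9. The simplices of K, each written with vertices in increasing order, are:

  0-simplices (9): [1], [2], [3], [4], [5], [6], [7], [8], [9]
  1-simplices (15): [1,5], [1,6], [1,7], [1,9], [2,4], [2,8], [3,5], [3,6], [3,7], [3,9], [4,8], [5,7], [5,9], [6,7], [6,9]
  2-simplices (8): [1,5,7], [1,5,9], [1,6,7], [1,6,9], [3,5,7], [3,5,9], [3,6,7], [3,6,9]

giving chain groups C_0 ≅ Z^9, C_1 ≅ Z^15, C_2 ≅ Z^8.

∂_1: C_1 → C_0 is given by ∂[p,q] = [q] − [p].
As a 9×15 matrix over Z this has rank 7, with invariant factors (1,1,1,1,1,1,1).

∂_2: C_2 → C_1 acts by ∂[p,q,r] = [q,r] − [p,r] + [p,q]. For instance
  ∂[3,6,9] = [6,9] − [3,9] + [3,6],
  ∂[3,6,7] = [6,7] − [3,7] + [3,6].
The resulting 15×8 matrix has rank 7, and its Smith normal form has invariant factors (1,1,1,1,1,1,1).

Now H_k = ker ∂_k / im ∂_{k+1}, so:

  H_0: rank C_0 − rank ∂_1 = 9 − 7 = 2, and the invariant factors of ∂_1 are all 1, so H_0 = Z^2.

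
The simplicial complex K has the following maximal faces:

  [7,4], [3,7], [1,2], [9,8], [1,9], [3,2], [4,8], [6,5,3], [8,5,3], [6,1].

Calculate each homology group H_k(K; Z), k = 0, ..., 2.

Take the total order 1 < 2 < 3 < 4 < 5 < 6 < 7 < 8 < 9 on the vertex set. Then K (dimension 2) consists of the simplices:

  0-simplices (9): [1], [2], [3], [4], [5], [6], [7], [8], [9]
  1-simplices (13): [1,2], [1,6], [1,9], [2,3], [3,5], [3,6], [3,7], [3,8], [4,7], [4,8], [5,6], [5,8], [8,9]
  2-simplices (2): [3,5,6], [3,5,8]

Hence C_0 ≅ Z^9, C_1 ≅ Z^13, C_2 ≅ Z^2.

∂_1: C_1 → C_0 sends each edge [p,q] (with p < q) to q − p.
The resulting 9×13 matrix has rank 8, and its Smith normal form has invariant factors (1,1,1,1,1,1,1,1).

∂_2: C_2 → C_1 acts by ∂[p,q,r] = [q,r] − [p,r] + [p,q]. For instance
  ∂[3,5,8] = [5,8] − [3,8] + [3,5],
  ∂[3,5,6] = [5,6] − [3,6] + [3,5].
This gives a 13×2 integer matrix of rank 2; reducing to Smith normal form yields diagonal entries (1,1).

Now H_k = ker ∂_k / im ∂_{k+1}, so:

  H_0: rank C_0 − rank ∂_1 = 9 − 8 = 1, and the invariant factors of ∂_1 are all 1, so H_0 ≅ Z.
  H_1: rank ker ∂_1 − rank ∂_2 = (13 − 8) − 2 = 3, and the invariant factors of ∂_2 are all 1, so H_1 ≅ Z^3.
  H_2: rank ker ∂_2 − rank ∂_3 = (2 − 2) − 0 = 0, and there is no ∂_3, so H_2 ≅ 0.

H_0 ≅ Z,  H_1 ≅ Z^3,  H_2 = 0.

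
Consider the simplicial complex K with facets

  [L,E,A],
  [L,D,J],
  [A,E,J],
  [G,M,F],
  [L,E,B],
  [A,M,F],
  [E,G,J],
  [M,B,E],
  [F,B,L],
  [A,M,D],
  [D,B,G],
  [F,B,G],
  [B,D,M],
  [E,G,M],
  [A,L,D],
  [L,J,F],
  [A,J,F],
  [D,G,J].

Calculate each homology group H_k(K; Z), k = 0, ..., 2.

H_0 ≅ Z,  H_1 ≅ Z ⊕ Z/2,  H_2 = 0.

K has 9 vertices, 27 edges, 18 triangles.
rank ∂_0 = 0, rank ∂_1 = 8 ⇒ b_0 = 9 − 0 − 8 = 1; all invariant factors of ∂_1 are 1 so no torsion. So H_0 = Z.
rank ∂_1 = 8, rank ∂_2 = 18 ⇒ b_1 = 27 − 8 − 18 = 1; ∂_2 has invariant factor(s) [2] giving torsion. So H_1 = Z ⊕ Z/2.
rank ∂_2 = 18, rank ∂_3 = 0 ⇒ b_2 = 18 − 18 − 0 = 0. So H_2 = 0.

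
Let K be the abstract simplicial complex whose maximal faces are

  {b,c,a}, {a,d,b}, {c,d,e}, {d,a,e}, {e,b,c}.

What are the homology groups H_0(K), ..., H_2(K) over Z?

Order the vertices as a < b < c < d < e. Listing each simplex with vertices in this order, K has dimension 2 with simplices:

  0-simplices (5): a, b, c, d, e
  1-simplices (10): ab, ac, ad, ae, bc, bd, be, cd, ce, de
  2-simplices (5): abc, abd, ade, bce, cde

Hence C_0 ≅ Z^5, C_1 ≅ Z^10, C_2 ≅ Z^5.

The boundary map ∂_1: C_1 → C_0 maps an edge to its endpoints' difference, ∂[p,q] = q − p. For instance
  ∂ad = d − a.
The 5×10 boundary matrix has rank 4 and Smith normal form diag(1,1,1,1).

The boundary map ∂_2: C_2 → C_1 maps a triangle to the signed sum of its edges. For instance
  ∂cde = de − ce + cd,
  ∂abc = bc − ac + ab.
As a 10×5 matrix over Z this has rank 5, with invariant factors (1,1,1,1,1).

Now H_k = ker ∂_k / im ∂_{k+1}, so:

  H_0: rank C_0 − rank ∂_1 = 5 − 4 = 1, and the invariant factors of ∂_1 are all 1, so H_0 = Z.
  H_1: rank ker ∂_1 − rank ∂_2 = (10 − 4) − 5 = 1, and the invariant factors of ∂_2 are all 1, so H_1 = Z.
  H_2: rank ker ∂_2 − rank ∂_3 = (5 − 5) − 0 = 0, and there is no ∂_3, so H_2 = 0.

(K is a triangulation of the Möbius band.)

H_0 ≅ Z,  H_1 ≅ Z,  H_2 = 0.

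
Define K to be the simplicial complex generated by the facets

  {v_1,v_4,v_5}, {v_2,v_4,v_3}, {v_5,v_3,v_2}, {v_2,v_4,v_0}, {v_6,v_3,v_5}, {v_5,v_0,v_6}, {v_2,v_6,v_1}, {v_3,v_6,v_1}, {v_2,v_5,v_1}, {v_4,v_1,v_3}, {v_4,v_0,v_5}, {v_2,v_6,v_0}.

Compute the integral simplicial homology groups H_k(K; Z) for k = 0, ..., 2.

H_0 ≅ Z,  H_1 ≅ Z/2Z,  H_2 = 0.

We work with the vertex ordering v_0 < v_1 < v_2 < v_3 < v_4 < v_5 < v_6. The simplices of K, each written with vertices in increasing order, are:

  0-simplices (7): [v_0], [v_1], [v_2], [v_3], [v_4], [v_5], [v_6]
  1-simplices (18): (18 of them)
  2-simplices (12): (12 of them)

giving chain groups C_0 ≅ Z^7, C_1 ≅ Z^18, C_2 ≅ Z^12.

The boundary map ∂_1: C_1 → C_0 maps an edge to its endpoints' difference, ∂[p,q] = q − p. For instance
  ∂[v_3,v_6] = [v_6] − [v_3].
The 7×18 boundary matrix has rank 6 and Smith normal form diag(1,1,1,1,1,1).

∂_2: C_2 → C_1 acts by ∂[p,q,r] = [q,r] − [p,r] + [p,q]. For instance
  ∂[v_1,v_3,v_4] = [v_3,v_4] − [v_1,v_4] + [v_1,v_3],
  ∂[v_1,v_2,v_5] = [v_2,v_5] − [v_1,v_5] + [v_1,v_2].
As a 18×12 matrix over Z this has rank 12, with invariant factors (1,1,1,1,1,1,1,1,1,1,1,2).

Now H_k = ker ∂_k / im ∂_{k+1}, so:

  H_0: rank C_0 − rank ∂_1 = 7 − 6 = 1, and the invariant factors of ∂_1 are all 1, so H_0 ≅ Z.
  H_1: rank ker ∂_1 − rank ∂_2 = (18 − 6) − 12 = 0, and ∂_2 has invariant factor 2 > 1, so H_1 ≅ Z/2Z.
  H_2: rank ker ∂_2 − rank ∂_3 = (12 − 12) − 0 = 0, and there is no ∂_3, so H_2 ≅ 0.

As a check, the Euler characteristic is 7 − 18 + 12 = 1, which agrees with 1 − 0 + 0 = 1.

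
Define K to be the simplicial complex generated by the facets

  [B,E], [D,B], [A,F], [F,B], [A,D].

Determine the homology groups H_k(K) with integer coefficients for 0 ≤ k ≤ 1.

We work with the vertex ordering A < B < D < E < F. The simplices of K, each written with vertices in increasing order, are:

  0-simplices (5): A, B, D, E, F
  1-simplices (5): AD, AF, BD, BE, BF

Hence C_0 ≅ Z^5, C_1 ≅ Z^5.

Boundary ∂_1: C_1 → C_0 sends each edge [p,q] (with p < q) to q − p.
As a 5×5 matrix over Z this has rank 4, with invariant factors (1,1,1,1).

Reading off H_k = ker ∂_k / im ∂_{k+1}:

  H_0: rank C_0 − rank ∂_1 = 5 − 4 = 1, and the invariant factors of ∂_1 are all 1, so H_0 ≅ Z.
  H_1: rank ker ∂_1 − rank ∂_2 = (5 − 4) − 0 = 1, and there is no ∂_2, so H_1 ≅ Z.

H_0 ≅ Z,  H_1 ≅ Z.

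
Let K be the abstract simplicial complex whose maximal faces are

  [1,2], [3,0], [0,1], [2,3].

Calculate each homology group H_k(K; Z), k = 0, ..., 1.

H_0 ≅ Z,  H_1 ≅ Z.

Order the vertices as 0 < 1 < 2 < 3. Listing each simplex with vertices in this order, K has dimension 1 with simplices:

  0-simplices (4): [0], [1], [2], [3]
  1-simplices (4): [0,1], [0,3], [1,2], [2,3]

Hence C_0 ≅ Z^4, C_1 ≅ Z^4.

Boundary ∂_1: C_1 → C_0 maps an edge to its endpoints' difference, ∂[p,q] = q − p. For instance
  ∂[0,3] = [3] − [0].
This gives a 4×4 integer matrix of rank 3; reducing to Smith normal form yields diagonal entries (1,1,1).

From H_k ≅ ker(∂_k) / im(∂_{k+1}) we obtain:

  H_0: rank C_0 − rank ∂_1 = 4 − 3 = 1, and the invariant factors of ∂_1 are all 1, so H_0 = Z.
  H_1: rank ker ∂_1 − rank ∂_2 = (4 − 3) − 0 = 1, and there is no ∂_2, so H_1 = Z.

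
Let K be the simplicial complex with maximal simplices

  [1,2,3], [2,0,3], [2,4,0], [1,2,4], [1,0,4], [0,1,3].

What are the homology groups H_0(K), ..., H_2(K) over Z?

H_0 ≅ Z,  H_1 = 0,  H_2 ≅ Z.

K has 5 vertices, 9 edges, 6 triangles.
rank ∂_0 = 0, rank ∂_1 = 4 ⇒ b_0 = 5 − 0 − 4 = 1; all invariant factors of ∂_1 are 1 so no torsion. So H_0 = Z.
rank ∂_1 = 4, rank ∂_2 = 5 ⇒ b_1 = 9 − 4 − 5 = 0; all invariant factors of ∂_2 are 1 so no torsion. So H_1 = 0.
rank ∂_2 = 5, rank ∂_3 = 0 ⇒ b_2 = 6 − 5 − 0 = 1. So H_2 = Z.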